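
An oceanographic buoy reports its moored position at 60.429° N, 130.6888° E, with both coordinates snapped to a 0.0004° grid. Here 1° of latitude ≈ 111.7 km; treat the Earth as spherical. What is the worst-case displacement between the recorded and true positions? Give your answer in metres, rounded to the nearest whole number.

25 metres

With a 0.0004° grid the true value lies within half a step, ±0.0004°/2 = ±0.0002°, of the stored one.
Latitude error → 0.0002 × 111700 = 22.34 m along the meridian.
E–W at 60.429°: 0.0002° × 111700 × cos 60.429° = 0.0002 × 111700 × 0.4935 ≈ 11.0248 m.
The two errors are perpendicular, so the maximum displacement is √(22.34² + 11.0248²) ≈ 24.9123 m.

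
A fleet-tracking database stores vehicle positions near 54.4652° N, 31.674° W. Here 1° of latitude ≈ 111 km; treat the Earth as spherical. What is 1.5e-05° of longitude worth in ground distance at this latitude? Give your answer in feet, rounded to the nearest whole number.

1.5e-05° of longitude at 54.4652° is 1.5e-05 × 111000 × cos 54.4652° ≈ 1.5e-05 × 64512.9 = 0.967694 m.
Converting: 0.967694 m × 3.2808 ft/m ≈ 3.1748 ft.

3 feet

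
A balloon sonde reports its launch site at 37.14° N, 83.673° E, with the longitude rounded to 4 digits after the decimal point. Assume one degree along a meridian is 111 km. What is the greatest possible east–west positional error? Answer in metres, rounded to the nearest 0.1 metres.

Rounding to 4 decimal places leaves the longitude within ±5e-05° of the true value.
At latitude 37.14° a degree of longitude spans 111000 m × cos 37.14° = 111000 × 0.7972 ≈ 88485.1 m.
Maximum E–W displacement: 5e-05 × 88485.1 = 4.42425 m.

4.4 metres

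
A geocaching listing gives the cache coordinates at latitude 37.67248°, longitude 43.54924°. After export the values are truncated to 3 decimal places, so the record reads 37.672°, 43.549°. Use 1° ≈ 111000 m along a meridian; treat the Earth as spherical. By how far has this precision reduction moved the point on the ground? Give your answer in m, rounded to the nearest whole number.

The latitude changed by +0.00048° and the longitude by +0.00024°.
North–south shift: 0.00048 × 111000 = 53.28 m.
E–W at 37.672°: 0.00024° × 111000 × cos 37.672° = 0.00024 × 111000 × 0.7915 ≈ 21.0862 m.
Hypotenuse of the two orthogonal shifts: √(53.28² + 21.0862²) = 57.3008 m.

57 m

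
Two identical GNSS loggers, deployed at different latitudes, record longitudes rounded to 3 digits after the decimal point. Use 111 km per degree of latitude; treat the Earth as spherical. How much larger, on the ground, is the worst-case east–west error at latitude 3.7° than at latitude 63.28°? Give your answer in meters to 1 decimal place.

Rounding to 3 decimal places leaves the longitude within ±0.0005° of the true value.
At 3.7°: 0.0005° × 111000 × cos 3.7° = 0.0005 × 111000 × 0.9979 ≈ 55.384 m.
At 63.28°: 0.0005° × 111000 × cos 63.28° = 0.0005 × 111000 × 0.4496 ≈ 24.955 m.
So the lower-latitude error exceeds the higher by 55.384 − 24.955 = 30.43 m.

30.4 meters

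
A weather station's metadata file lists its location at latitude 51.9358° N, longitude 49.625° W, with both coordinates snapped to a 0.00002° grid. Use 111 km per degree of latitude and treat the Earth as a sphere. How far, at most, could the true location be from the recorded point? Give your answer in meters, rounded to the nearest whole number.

With a 0.00002° grid the true value lies within half a step, ±0.00002°/2 = ±1e-05°, of the stored one.
North–south component: 1e-05° × 111000 = 1.11 m.
East–west component at 51.9358°: 1e-05° × 111000 × cos 51.9358° ≈ 1e-05 × 68436.4 ≈ 0.684364 m.
Combining orthogonally: (1.11² + 0.684364²)^½ ≈ 1.30401 m.

1 meters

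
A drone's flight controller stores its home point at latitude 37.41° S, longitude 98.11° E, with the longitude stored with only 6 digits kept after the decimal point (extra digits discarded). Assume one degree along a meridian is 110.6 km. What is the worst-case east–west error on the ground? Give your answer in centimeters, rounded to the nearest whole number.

Truncating at 6 decimal places can drop up to a full unit in the last place, so the longitude may be off by as much as 1e-06°.
One degree of longitude at 37.41° is 110600 × cos 37.41° ≈ 110600 × 0.7943 = 87850.5 m.
Maximum E–W displacement: 1e-06 × 87850.5 = 0.0878505 m.
That is 0.0878505 m = 8.7851 cm.

9 centimeters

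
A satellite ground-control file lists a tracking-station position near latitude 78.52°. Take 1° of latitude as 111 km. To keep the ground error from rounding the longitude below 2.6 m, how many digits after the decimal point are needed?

At 78.52° one degree of longitude covers 111000 × cos 78.52° ≈ 111000 × 0.1990 ≈ 22091.9 m.
N decimal places → at most half a unit in the last place, 0.5 × 10⁻ᴺ° = 22091.9/2 × 10⁻ᴺ m.
Setting 11045.9 × 10⁻ᴺ ≤ 2.6 gives 10ᴺ ≥ 4248, i.e. N ≥ 3.63.
N = 3 would give 11 m (too coarse); N = 4 gives 1.1 m ≤ 2.6 m.

4 decimal places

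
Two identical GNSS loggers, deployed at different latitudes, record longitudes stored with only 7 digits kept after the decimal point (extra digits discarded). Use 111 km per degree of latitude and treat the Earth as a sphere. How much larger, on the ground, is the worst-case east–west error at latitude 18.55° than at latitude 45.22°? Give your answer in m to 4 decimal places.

Truncating at 7 decimal places can drop up to a full unit in the last place, so the longitude may be off by as much as 1e-07°.
Error at 18.55° = 1e-07° × 111000 × cos 18.55° ≈ 0.0111 × 0.9480 = 0.010523 m.
Error at 45.22° = 1e-07° × 111000 × cos 45.22° ≈ 0.0111 × 0.7044 = 0.0078187 m.
So the lower-latitude error exceeds the higher by 0.010523 − 0.0078187 = 0.0027046 m.

0.0027 m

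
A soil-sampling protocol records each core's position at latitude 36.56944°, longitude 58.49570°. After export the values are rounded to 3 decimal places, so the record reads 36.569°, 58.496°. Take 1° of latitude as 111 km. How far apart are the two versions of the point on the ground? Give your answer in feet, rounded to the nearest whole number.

183 feet

Δlat = 36.56944 − 36.569 = +0.00044°; Δlon = 58.49570 − 58.496 = -0.00030°.
North–south shift: 0.00044 × 111000 = 48.84 m.
East–west at this latitude: -0.00030° × 111000 × cos 36.569° ≈ -0.00030 × 89148.5 = -26.7446 m.
Combined displacement = (48.84² + 26.7446²)^½ ≈ 55.6832 m.
Converting: 55.6832 m × 3.2808 ft/m ≈ 182.69 ft.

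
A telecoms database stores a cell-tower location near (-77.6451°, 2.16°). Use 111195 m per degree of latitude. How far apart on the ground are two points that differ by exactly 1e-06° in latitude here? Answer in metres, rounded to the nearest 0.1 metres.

0.1 metres

Along a meridian 1e-06° is 1e-06 × 111195 = 0.111195 m.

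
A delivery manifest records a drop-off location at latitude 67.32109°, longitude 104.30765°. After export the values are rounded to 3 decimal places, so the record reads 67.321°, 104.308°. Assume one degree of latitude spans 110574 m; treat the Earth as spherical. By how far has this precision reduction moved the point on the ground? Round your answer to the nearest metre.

18 metres

The latitude changed by +0.00009° and the longitude by -0.00035°.
N–S: 0.00009° × 110574 m/° = 9.95166 m.
East–west at this latitude: -0.00035° × 110574 × cos 67.321° ≈ -0.00035 × 42633.8 = -14.9218 m.
Hypotenuse of the two orthogonal shifts: √(9.95166² + 14.9218²) = 17.9359 m.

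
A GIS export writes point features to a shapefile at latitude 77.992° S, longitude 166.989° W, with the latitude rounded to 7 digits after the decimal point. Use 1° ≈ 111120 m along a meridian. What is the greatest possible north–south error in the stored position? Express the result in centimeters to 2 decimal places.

0.56 centimeters

Rounding to 7 decimal places leaves the latitude within ±5e-08° of the true value.
North–south distance: 5e-08° × 111120 m/° = 0.005556 m.
That is 0.005556 m = 0.5556 cm.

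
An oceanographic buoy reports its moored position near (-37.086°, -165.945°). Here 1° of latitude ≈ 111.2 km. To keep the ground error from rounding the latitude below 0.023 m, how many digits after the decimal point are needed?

One degree of latitude covers 111200 m.
N decimal places → at most half a unit in the last place, 0.5 × 10⁻ᴺ° = 111200/2 × 10⁻ᴺ m.
Need 0.5 × 111200 × 10⁻ᴺ ≤ 0.023 → 10⁻ᴺ ≤ 4.137e-07, so N ≥ 6.38.
At 6 places the error can reach 0.0556 m, but 7 places keeps it to 0.00556 m.

7 decimal places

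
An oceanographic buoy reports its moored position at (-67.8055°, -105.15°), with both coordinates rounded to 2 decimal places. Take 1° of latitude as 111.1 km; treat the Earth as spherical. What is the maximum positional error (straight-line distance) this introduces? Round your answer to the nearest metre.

594 metres

Rounding to 2 decimal places leaves each coordinate within ±0.005° of the true value.
N–S: 0.005° × 111100 m/° = 555.5 m.
Longitude error → 0.005 × 111100 × cos 67.8055° = 0.005 × 111100 × 0.3778 ≈ 209.841 m.
Combining orthogonally: (555.5² + 209.841²)^½ ≈ 593.813 m.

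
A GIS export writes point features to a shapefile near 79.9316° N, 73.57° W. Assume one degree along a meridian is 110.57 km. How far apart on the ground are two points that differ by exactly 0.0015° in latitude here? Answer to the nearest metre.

Along a meridian 0.0015° is 0.0015 × 110570 = 165.855 m.

166 metres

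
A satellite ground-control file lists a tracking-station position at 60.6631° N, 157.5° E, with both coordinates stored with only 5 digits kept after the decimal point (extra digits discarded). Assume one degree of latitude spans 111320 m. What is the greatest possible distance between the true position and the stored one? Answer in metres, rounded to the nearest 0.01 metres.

1.24 metres

Truncating at 5 decimal places can drop up to a full unit in the last place, so each coordinate may be off by as much as 1e-05°.
North–south component: 1e-05° × 111320 = 1.1132 m.
East–west component at 60.6631°: 1e-05° × 111320 × cos 60.6631° ≈ 1e-05 × 54540.6 ≈ 0.545406 m.
Worst case both components are at the extreme and orthogonal: √(1.1132² + 0.545406²) ≈ 1.23963 m.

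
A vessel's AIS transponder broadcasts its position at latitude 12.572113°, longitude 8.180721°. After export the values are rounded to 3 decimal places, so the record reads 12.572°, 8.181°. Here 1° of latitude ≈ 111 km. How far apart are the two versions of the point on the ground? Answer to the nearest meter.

33 meters

Δlat = 12.572113 − 12.572 = +0.000113°; Δlon = 8.180721 − 8.181 = -0.000279°.
N–S: 0.000113° × 111000 m/° = 12.543 m.
E–W at 12.572°: -0.000279° × 111000 × cos 12.572° = -0.000279 × 111000 × 0.9760 ≈ -30.2265 m.
Hypotenuse of the two orthogonal shifts: √(12.543² + 30.2265²) = 32.7256 m.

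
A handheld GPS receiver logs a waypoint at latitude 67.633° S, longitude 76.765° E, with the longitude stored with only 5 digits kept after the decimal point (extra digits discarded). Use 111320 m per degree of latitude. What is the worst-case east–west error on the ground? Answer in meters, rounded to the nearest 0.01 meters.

Truncating at 5 decimal places can drop up to a full unit in the last place, so the longitude may be off by as much as 1e-05°.
At latitude 67.633° a degree of longitude spans 111320 m × cos 67.633° = 111320 × 0.3805 ≈ 42361.5 m.
So at most 1e-05° × 42361.5 ≈ 0.423615 m east–west.

0.42 meters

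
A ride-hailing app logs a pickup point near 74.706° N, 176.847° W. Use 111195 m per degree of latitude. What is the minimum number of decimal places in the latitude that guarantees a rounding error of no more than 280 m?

One degree of latitude covers 111195 m.
Rounding to N decimal places gives at most 0.5 × 10⁻ᴺ degrees of error, i.e. 0.5 × 10⁻ᴺ × 111195 m.
Need 0.5 × 111195 × 10⁻ᴺ ≤ 280 → 10⁻ᴺ ≤ 5.036e-03, so N ≥ 2.30.
At 2 places the error can reach 556 m, but 3 places keeps it to 55.6 m.

3 decimal places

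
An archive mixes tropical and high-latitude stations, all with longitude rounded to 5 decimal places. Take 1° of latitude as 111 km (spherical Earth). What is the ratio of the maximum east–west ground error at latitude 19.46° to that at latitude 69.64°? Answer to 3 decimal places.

Rounding to 5 decimal places leaves the longitude within ±5e-06° of the true value.
Error at 19.46° = 5e-06° × 111000 × cos 19.46° ≈ 0.555 × 0.9429 = 0.5233 m.
Error at 69.64° = 5e-06° × 111000 × cos 69.64° ≈ 0.555 × 0.3479 = 0.19309 m.
Ratio: 0.5233 / 0.19309 = cos 19.46° / cos 69.64° ≈ 2.7101.

2.710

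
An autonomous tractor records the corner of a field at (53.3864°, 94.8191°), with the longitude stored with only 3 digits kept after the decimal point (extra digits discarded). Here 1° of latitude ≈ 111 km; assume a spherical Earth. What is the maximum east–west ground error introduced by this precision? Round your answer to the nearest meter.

66 meters

Truncating at 3 decimal places can drop up to a full unit in the last place, so the longitude may be off by as much as 0.001°.
Parallels shrink by cos φ, so at 53.3864° a degree of longitude is 111000 × 0.5964 ≈ 66202.1 m.
So at most 0.001° × 66202.1 ≈ 66.2021 m east–west.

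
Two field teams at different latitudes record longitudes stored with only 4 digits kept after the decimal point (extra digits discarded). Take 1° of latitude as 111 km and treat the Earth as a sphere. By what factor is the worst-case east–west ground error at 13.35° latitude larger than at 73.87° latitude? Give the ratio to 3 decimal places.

3.502

Truncating at 4 decimal places can drop up to a full unit in the last place, so the longitude may be off by as much as 0.0001°.
Error at 13.35° = 0.0001° × 111000 × cos 13.35° ≈ 11.1 × 0.9730 = 10.8 m.
Error at 73.87° = 0.0001° × 111000 × cos 73.87° ≈ 11.1 × 0.2778 = 3.0838 m.
The ratio reduces to cos 13.35° / cos 73.87° = 0.9730/0.2778 ≈ 3.5022.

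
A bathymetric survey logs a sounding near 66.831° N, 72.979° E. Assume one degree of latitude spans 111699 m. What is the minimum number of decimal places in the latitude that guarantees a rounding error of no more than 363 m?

3

One degree of latitude covers 111699 m.
Rounding to N decimal places gives at most 0.5 × 10⁻ᴺ degrees of error, i.e. 0.5 × 10⁻ᴺ × 111699 m.
Setting 55849.5 × 10⁻ᴺ ≤ 363 gives 10ᴺ ≥ 153.9, i.e. N ≥ 2.19.
At 2 places the error can reach 558 m, but 3 places keeps it to 55.8 m.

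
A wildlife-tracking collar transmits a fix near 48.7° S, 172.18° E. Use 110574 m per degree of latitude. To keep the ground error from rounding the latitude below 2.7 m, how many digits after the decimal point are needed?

5

One degree of latitude covers 110574 m.
N decimal places → at most half a unit in the last place, 0.5 × 10⁻ᴺ° = 110574/2 × 10⁻ᴺ m.
Need 0.5 × 110574 × 10⁻ᴺ ≤ 2.7 → 10⁻ᴺ ≤ 4.884e-05, so N ≥ 4.31.
N = 4 would give 5.53 m (too coarse); N = 5 gives 0.553 m ≤ 2.7 m.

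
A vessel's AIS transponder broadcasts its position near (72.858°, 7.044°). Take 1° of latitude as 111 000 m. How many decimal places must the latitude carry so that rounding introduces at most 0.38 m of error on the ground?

One degree of latitude covers 111000 m.
With N decimal places the half-ulp bound is 0.5·10⁻ᴺ°, or 0.5·10⁻ᴺ × 111000 m on the ground.
Need 0.5 × 111000 × 10⁻ᴺ ≤ 0.38 → 10⁻ᴺ ≤ 6.847e-06, so N ≥ 5.16.
N = 5 would give 0.555 m (too coarse); N = 6 gives 0.0555 m ≤ 0.38 m.

6 decimal places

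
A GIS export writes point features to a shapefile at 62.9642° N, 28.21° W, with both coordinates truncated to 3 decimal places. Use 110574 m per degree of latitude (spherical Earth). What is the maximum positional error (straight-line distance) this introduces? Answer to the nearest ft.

398 ft

Truncating at 3 decimal places can drop up to a full unit in the last place, so each coordinate may be off by as much as 0.001°.
N–S: 0.001° × 110574 m/° = 110.574 m.
E–W at 62.9642°: 0.001° × 110574 × cos 62.9642° = 0.001 × 110574 × 0.4545 ≈ 50.2611 m.
Combining orthogonally: (110.574² + 50.2611²)^½ ≈ 121.461 m.
Converting: 121.461 m × 3.2808 ft/m ≈ 398.49 ft.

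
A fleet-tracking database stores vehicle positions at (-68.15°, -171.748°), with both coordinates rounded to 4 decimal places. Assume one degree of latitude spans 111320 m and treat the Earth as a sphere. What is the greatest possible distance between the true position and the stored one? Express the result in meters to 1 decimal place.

5.9 meters

Rounding to 4 decimal places leaves each coordinate within ±5e-05° of the true value.
N–S: 5e-05° × 111320 m/° = 5.566 m.
East–west component at 68.15°: 5e-05° × 111320 × cos 68.15° ≈ 5e-05 × 41430.8 ≈ 2.07154 m.
The two errors are perpendicular, so the maximum displacement is √(5.566² + 2.07154²) ≈ 5.93899 m.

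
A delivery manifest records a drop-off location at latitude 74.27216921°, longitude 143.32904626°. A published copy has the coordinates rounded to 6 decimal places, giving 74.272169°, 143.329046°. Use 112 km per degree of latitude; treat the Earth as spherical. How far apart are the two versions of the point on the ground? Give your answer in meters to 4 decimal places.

0.0248 meters

Δlat = 74.27216921 − 74.272169 = +0.00000021°; Δlon = 143.32904626 − 143.329046 = +0.00000026°.
N–S: 0.00000021° × 112000 m/° = 0.02352 m.
E–W at 74.2722°: 0.00000026° × 112000 × cos 74.2722° = 0.00000026 × 112000 × 0.2711 ≈ 0.0078935 m.
Combined displacement = (0.02352² + 0.0078935²)^½ ≈ 0.0248092 m.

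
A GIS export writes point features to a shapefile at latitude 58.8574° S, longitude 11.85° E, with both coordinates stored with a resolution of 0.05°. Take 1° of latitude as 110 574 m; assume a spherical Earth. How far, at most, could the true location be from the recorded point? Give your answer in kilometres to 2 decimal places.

With a 0.05° grid the true value lies within half a step, ±0.05°/2 = ±0.025°, of the stored one.
Latitude error → 0.025 × 110574 = 2764.35 m along the meridian.
East–west component at 58.8574°: 0.025° × 110574 × cos 58.8574° ≈ 0.025 × 57185.5 ≈ 1429.64 m.
The two errors are perpendicular, so the maximum displacement is √(2764.35² + 1429.64²) ≈ 3112.15 m.
That is 3112.15 m = 3.1122 km.

3.11 kilometres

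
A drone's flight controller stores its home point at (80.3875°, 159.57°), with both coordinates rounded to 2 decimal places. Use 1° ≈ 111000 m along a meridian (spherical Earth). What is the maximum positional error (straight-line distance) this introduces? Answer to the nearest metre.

563 metres

Rounding to 2 decimal places leaves each coordinate within ±0.005° of the true value.
North–south component: 0.005° × 111000 = 555 m.
Longitude error → 0.005 × 111000 × cos 80.3875° = 0.005 × 111000 × 0.1670 ≈ 92.676 m.
The two errors are perpendicular, so the maximum displacement is √(555² + 92.676²) ≈ 562.685 m.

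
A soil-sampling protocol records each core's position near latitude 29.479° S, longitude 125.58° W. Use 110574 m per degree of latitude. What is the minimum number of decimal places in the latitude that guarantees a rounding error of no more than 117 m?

One degree of latitude covers 110574 m.
With N decimal places the half-ulp bound is 0.5·10⁻ᴺ°, or 0.5·10⁻ᴺ × 110574 m on the ground.
Need 0.5 × 110574 × 10⁻ᴺ ≤ 117 → 10⁻ᴺ ≤ 2.116e-03, so N ≥ 2.67.
N = 2 would give 553 m (too coarse); N = 3 gives 55.3 m ≤ 117 m.

3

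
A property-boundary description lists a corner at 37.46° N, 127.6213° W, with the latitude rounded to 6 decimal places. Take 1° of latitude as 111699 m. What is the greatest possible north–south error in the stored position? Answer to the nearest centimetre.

Rounding to 6 decimal places leaves the latitude within ±5e-07° of the true value.
North–south distance: 5e-07° × 111699 m/° = 0.0558495 m.
That is 0.0558495 m = 5.5849 cm.

6 centimetres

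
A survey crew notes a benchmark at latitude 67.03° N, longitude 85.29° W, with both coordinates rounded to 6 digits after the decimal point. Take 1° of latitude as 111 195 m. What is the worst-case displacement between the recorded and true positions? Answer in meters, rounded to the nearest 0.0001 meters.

0.0597 meters

Rounding to 6 decimal places leaves each coordinate within ±5e-07° of the true value.
Latitude error → 5e-07 × 111195 = 0.0555975 m along the meridian.
E–W at 67.03°: 5e-07° × 111195 × cos 67.03° = 5e-07 × 111195 × 0.3902 ≈ 0.0216969 m.
The two errors are perpendicular, so the maximum displacement is √(0.0555975² + 0.0216969²) ≈ 0.0596811 m.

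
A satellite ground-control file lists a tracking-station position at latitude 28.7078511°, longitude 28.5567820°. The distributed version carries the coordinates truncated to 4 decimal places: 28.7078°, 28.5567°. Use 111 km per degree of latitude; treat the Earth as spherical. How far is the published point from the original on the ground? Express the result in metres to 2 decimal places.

The latitude changed by +0.0000511° and the longitude by +0.0000820°.
N–S: 0.0000511° × 111000 m/° = 5.6721 m.
E–W at 28.7078°: 0.0000820° × 111000 × cos 28.7078° = 0.0000820 × 111000 × 0.8771 ≈ 7.98319 m.
Combined displacement = (5.6721² + 7.98319²)^½ ≈ 9.79306 m.

9.79 metres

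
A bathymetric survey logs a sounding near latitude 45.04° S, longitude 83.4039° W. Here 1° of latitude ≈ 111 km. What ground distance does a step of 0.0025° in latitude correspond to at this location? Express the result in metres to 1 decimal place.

Along a meridian 0.0025° is 0.0025 × 111000 = 277.5 m.

277.5 metres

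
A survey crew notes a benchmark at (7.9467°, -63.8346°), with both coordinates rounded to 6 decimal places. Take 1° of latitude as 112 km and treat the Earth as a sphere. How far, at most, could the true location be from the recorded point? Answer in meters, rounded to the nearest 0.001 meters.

Rounding to 6 decimal places leaves each coordinate within ±5e-07° of the true value.
North–south component: 5e-07° × 112000 = 0.056 m.
Longitude error → 5e-07 × 112000 × cos 7.9467° = 5e-07 × 112000 × 0.9904 ≈ 0.0554622 m.
Combining orthogonally: (0.056² + 0.0554622²)^½ ≈ 0.0788166 m.

0.079 meters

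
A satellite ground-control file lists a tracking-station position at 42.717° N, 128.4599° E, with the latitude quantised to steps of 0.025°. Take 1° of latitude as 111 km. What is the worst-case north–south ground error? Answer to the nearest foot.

4552 feet

With a 0.025° grid the true value lies within half a step, ±0.025°/2 = ±0.0125°, of the stored one.
Along the meridian that is 0.0125° × 111000 m/° = 1387.5 m.
In feet: 1387.5 m ÷ 0.3048 ≈ 4552.2 ft.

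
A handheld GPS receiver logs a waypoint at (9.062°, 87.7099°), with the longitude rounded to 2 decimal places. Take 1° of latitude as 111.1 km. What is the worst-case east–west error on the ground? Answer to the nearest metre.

549 metres

Rounding to 2 decimal places leaves the longitude within ±0.005° of the true value.
One degree of longitude at 9.062° is 111100 × cos 9.062° ≈ 111100 × 0.9875 = 109713 m.
East–west error: 0.005° × 109713 m/° ≈ 548.567 m.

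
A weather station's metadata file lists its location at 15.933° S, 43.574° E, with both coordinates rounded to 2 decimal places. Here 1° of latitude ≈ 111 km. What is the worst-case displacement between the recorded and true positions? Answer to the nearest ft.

Rounding to 2 decimal places leaves each coordinate within ±0.005° of the true value.
North–south component: 0.005° × 111000 = 555 m.
East–west component at 15.933°: 0.005° × 111000 × cos 15.933° ≈ 0.005 × 106736 ≈ 533.679 m.
Worst case both components are at the extreme and orthogonal: √(555² + 533.679²) ≈ 769.96 m.
Converting: 769.96 m × 3.2808 ft/m ≈ 2526.1 ft.

2526 ft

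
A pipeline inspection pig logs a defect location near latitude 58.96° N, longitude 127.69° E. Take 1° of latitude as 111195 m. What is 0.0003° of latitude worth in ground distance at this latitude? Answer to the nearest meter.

33 meters

Along a meridian 0.0003° is 0.0003 × 111195 = 33.3585 m.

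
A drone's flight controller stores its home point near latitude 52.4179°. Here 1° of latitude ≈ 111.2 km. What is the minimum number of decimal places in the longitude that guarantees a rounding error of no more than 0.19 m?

6

At 52.4179° one degree of longitude covers 111200 × cos 52.4179° ≈ 111200 × 0.6099 ≈ 67820.6 m.
N decimal places → at most half a unit in the last place, 0.5 × 10⁻ᴺ° = 67820.6/2 × 10⁻ᴺ m.
Setting 33910.3 × 10⁻ᴺ ≤ 0.19 gives 10ᴺ ≥ 1.785e+05, i.e. N ≥ 5.25.
So 6 decimal places suffice (0.0339 m); 5 would allow up to 0.339 m.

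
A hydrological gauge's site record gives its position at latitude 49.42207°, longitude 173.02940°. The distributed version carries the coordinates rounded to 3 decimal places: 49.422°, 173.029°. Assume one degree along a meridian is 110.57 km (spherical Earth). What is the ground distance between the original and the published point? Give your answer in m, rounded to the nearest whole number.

The latitude changed by +0.00007° and the longitude by +0.00040°.
North–south shift: 0.00007 × 110570 = 7.7399 m.
E–W at 49.422°: 0.00040° × 110570 × cos 49.422° = 0.00040 × 110570 × 0.6505 ≈ 28.7695 m.
Combined displacement = (7.7399² + 28.7695²)^½ ≈ 29.7925 m.

30 m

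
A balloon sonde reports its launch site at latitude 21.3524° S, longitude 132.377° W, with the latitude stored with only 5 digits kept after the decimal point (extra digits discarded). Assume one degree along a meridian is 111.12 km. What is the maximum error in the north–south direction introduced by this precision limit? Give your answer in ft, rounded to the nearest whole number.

Truncating at 5 decimal places can drop up to a full unit in the last place, so the latitude may be off by as much as 1e-05°.
North–south distance: 1e-05° × 111120 m/° = 1.1112 m.
Converting: 1.1112 m × 3.2808 ft/m ≈ 3.6457 ft.

4 ft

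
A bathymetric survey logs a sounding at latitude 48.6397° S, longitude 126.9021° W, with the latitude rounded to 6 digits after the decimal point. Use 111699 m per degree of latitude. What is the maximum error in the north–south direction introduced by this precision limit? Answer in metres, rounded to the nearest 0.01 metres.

Rounding to 6 decimal places leaves the latitude within ±5e-07° of the true value.
North–south distance: 5e-07° × 111699 m/° = 0.0558495 m.

0.06 metres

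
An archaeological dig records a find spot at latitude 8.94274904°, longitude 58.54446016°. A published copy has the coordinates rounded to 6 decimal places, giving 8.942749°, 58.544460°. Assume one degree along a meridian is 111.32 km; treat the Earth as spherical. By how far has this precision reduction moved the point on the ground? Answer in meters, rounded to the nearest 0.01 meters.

0.02 meters

Δlat = 8.94274904 − 8.942749 = +0.00000004°; Δlon = 58.54446016 − 58.544460 = +0.00000016°.
N–S: 0.00000004° × 111320 m/° = 0.0044528 m.
East–west at this latitude: 0.00000016° × 111320 × cos 8.94275° ≈ 0.00000016 × 109967 = 0.0175947 m.
Combined displacement = (0.0044528² + 0.0175947²)^½ ≈ 0.0181494 m.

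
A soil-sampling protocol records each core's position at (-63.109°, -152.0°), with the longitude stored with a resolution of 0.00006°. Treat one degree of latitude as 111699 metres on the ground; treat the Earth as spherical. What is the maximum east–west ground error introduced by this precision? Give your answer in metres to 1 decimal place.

1.5 metres

With a 0.00006° grid the true value lies within half a step, ±0.00006°/2 = ±3e-05°, of the stored one.
Parallels shrink by cos φ, so at 63.109° a degree of longitude is 111699 × 0.4523 ≈ 50520.9 m.
So at most 3e-05° × 50520.9 ≈ 1.51563 m east–west.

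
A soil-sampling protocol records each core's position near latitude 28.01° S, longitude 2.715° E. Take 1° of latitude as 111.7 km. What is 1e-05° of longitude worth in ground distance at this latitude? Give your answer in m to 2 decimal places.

0.99 m

1e-05° of longitude at 28.01° is 1e-05 × 111700 × cos 28.01° ≈ 1e-05 × 98616.1 = 0.986161 m.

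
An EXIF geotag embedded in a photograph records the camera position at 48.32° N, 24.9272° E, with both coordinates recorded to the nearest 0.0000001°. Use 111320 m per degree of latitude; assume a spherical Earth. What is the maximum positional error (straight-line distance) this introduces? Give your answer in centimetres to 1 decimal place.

Rounding to 7 decimal places leaves each coordinate within ±5e-08° of the true value.
N–S: 5e-08° × 111320 m/° = 0.005566 m.
E–W at 48.32°: 5e-08° × 111320 × cos 48.32° = 5e-08 × 111320 × 0.6650 ≈ 0.00370122 m.
Worst case both components are at the extreme and orthogonal: √(0.005566² + 0.00370122²) ≈ 0.00668426 m.
That is 0.00668426 m = 0.66843 cm.

0.7 centimetres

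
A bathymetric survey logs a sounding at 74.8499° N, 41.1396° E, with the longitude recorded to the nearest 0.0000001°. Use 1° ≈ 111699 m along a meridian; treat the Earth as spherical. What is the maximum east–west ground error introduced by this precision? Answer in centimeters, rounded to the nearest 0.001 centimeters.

0.146 centimeters

Rounding to 7 decimal places leaves the longitude within ±5e-08° of the true value.
Parallels shrink by cos φ, so at 74.8499° a degree of longitude is 111699 × 0.2613 ≈ 29192.4 m.
So at most 5e-08° × 29192.4 ≈ 0.00145962 m east–west.
That is 0.00145962 m = 0.14596 cm.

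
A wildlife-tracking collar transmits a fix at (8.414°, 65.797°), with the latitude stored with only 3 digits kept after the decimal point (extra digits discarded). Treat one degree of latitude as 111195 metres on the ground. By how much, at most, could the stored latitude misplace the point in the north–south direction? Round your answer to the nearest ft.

365 ft

Truncating at 3 decimal places can drop up to a full unit in the last place, so the latitude may be off by as much as 0.001°.
Along the meridian that is 0.001° × 111195 m/° = 111.195 m.
Converting: 111.195 m × 3.2808 ft/m ≈ 364.81 ft.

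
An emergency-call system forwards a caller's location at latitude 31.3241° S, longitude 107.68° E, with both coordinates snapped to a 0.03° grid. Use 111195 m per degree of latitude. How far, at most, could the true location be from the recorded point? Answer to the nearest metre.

With a 0.03° grid the true value lies within half a step, ±0.03°/2 = ±0.015°, of the stored one.
N–S: 0.015° × 111195 m/° = 1667.92 m.
East–west component at 31.3241°: 0.015° × 111195 × cos 31.3241° ≈ 0.015 × 94987.2 ≈ 1424.81 m.
Combining orthogonally: (1667.92² + 1424.81²)^½ ≈ 2193.64 m.

2194 metres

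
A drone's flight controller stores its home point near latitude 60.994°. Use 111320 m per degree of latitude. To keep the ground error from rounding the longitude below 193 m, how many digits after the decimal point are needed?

3

At 60.994° one degree of longitude covers 111320 × cos 60.994° ≈ 111320 × 0.4849 ≈ 53979.2 m.
With N decimal places the half-ulp bound is 0.5·10⁻ᴺ°, or 0.5·10⁻ᴺ × 53979.2 m on the ground.
Setting 26989.6 × 10⁻ᴺ ≤ 193 gives 10ᴺ ≥ 139.8, i.e. N ≥ 2.15.
N = 2 would give 270 m (too coarse); N = 3 gives 27 m ≤ 193 m.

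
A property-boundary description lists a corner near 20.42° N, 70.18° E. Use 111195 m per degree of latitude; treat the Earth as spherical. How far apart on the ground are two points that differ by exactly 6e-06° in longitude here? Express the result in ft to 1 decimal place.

One degree of longitude here spans 111195 × cos 20.42° = 111195 × 0.9372 ≈ 104208 m; 6e-06° of that is 0.625245 m.
Converting: 0.625245 m × 3.2808 ft/m ≈ 2.0513 ft.

2.1 ft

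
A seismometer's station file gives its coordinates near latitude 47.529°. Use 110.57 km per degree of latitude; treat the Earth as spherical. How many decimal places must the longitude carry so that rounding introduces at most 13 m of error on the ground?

At 47.529° one degree of longitude covers 110570 × cos 47.529° ≈ 110570 × 0.6752 ≈ 74658.7 m.
With N decimal places the half-ulp bound is 0.5·10⁻ᴺ°, or 0.5·10⁻ᴺ × 74658.7 m on the ground.
Need 0.5 × 74658.7 × 10⁻ᴺ ≤ 13 → 10⁻ᴺ ≤ 3.483e-04, so N ≥ 3.46.
So 4 decimal places suffice (3.73 m); 3 would allow up to 37.3 m.

4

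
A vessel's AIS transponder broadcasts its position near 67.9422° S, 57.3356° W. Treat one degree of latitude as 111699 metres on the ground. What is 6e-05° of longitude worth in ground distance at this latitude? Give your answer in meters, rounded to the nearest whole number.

One degree of longitude here spans 111699 × cos 67.9422° = 111699 × 0.3755 ≈ 41947.6 m; 6e-05° of that is 2.51686 m.

3 meters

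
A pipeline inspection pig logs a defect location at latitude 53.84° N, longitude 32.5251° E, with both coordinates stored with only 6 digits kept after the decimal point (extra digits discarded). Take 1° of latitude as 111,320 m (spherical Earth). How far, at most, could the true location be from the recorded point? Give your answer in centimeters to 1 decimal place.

12.9 centimeters

Truncating at 6 decimal places can drop up to a full unit in the last place, so each coordinate may be off by as much as 1e-06°.
N–S: 1e-06° × 111320 m/° = 0.11132 m.
E–W at 53.84°: 1e-06° × 111320 × cos 53.84° = 1e-06 × 111320 × 0.5900 ≈ 0.0656835 m.
The two errors are perpendicular, so the maximum displacement is √(0.11132² + 0.0656835²) ≈ 0.129253 m.
That is 0.129253 m = 12.925 cm.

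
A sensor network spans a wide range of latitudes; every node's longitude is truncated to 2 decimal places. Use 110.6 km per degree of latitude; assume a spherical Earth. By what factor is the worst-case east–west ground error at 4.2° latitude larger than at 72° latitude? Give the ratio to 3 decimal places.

Truncating at 2 decimal places can drop up to a full unit in the last place, so the longitude may be off by as much as 0.01°.
Error at 4.2° = 0.01° × 110600 × cos 4.2° ≈ 1106 × 0.9973 = 1103 m.
Error at 72° = 0.01° × 110600 × cos 72° ≈ 1106 × 0.3090 = 341.77 m.
Ratio: 1103 / 341.77 = cos 4.2° / cos 72° ≈ 3.2274.

3.227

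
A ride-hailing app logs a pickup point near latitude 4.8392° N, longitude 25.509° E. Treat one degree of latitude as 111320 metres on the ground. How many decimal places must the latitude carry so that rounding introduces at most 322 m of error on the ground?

3 decimal places

One degree of latitude covers 111320 m.
N decimal places → at most half a unit in the last place, 0.5 × 10⁻ᴺ° = 111320/2 × 10⁻ᴺ m.
Setting 55660 × 10⁻ᴺ ≤ 322 gives 10ᴺ ≥ 172.9, i.e. N ≥ 2.24.
So 3 decimal places suffice (55.7 m); 2 would allow up to 557 m.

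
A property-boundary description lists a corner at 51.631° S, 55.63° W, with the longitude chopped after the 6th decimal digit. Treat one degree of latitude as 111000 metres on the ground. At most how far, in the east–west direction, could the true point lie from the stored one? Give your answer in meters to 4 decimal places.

Truncating at 6 decimal places can drop up to a full unit in the last place, so the longitude may be off by as much as 1e-06°.
One degree of longitude at 51.631° is 111000 × cos 51.631° ≈ 111000 × 0.6207 = 68900.3 m.
Maximum E–W displacement: 1e-06 × 68900.3 = 0.0689003 m.

0.0689 meters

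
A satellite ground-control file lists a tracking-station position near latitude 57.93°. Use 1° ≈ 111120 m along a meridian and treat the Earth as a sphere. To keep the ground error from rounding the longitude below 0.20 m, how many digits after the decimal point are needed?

6

At 57.93° one degree of longitude covers 111120 × cos 57.93° ≈ 111120 × 0.5310 ≈ 58999.7 m.
With N decimal places the half-ulp bound is 0.5·10⁻ᴺ°, or 0.5·10⁻ᴺ × 58999.7 m on the ground.
Need 0.5 × 58999.7 × 10⁻ᴺ ≤ 0.20 → 10⁻ᴺ ≤ 6.780e-06, so N ≥ 5.17.
So 6 decimal places suffice (0.0295 m); 5 would allow up to 0.295 m.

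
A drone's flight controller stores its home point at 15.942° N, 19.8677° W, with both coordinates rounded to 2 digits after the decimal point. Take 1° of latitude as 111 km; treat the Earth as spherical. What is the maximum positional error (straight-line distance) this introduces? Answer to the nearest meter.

Rounding to 2 decimal places leaves each coordinate within ±0.005° of the true value.
North–south component: 0.005° × 111000 = 555 m.
Longitude error → 0.005 × 111000 × cos 15.942° = 0.005 × 111000 × 0.9615 ≈ 533.655 m.
Worst case both components are at the extreme and orthogonal: √(555² + 533.655²) ≈ 769.943 m.

770 meters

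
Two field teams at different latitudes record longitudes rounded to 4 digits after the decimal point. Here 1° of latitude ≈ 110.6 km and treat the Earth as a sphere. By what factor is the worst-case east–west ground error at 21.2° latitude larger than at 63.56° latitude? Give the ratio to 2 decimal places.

2.09

Rounding to 4 decimal places leaves the longitude within ±5e-05° of the true value.
Error at 21.2° = 5e-05° × 110600 × cos 21.2° ≈ 5.53 × 0.9323 = 5.1558 m.
Error at 63.56° = 5e-05° × 110600 × cos 63.56° ≈ 5.53 × 0.4453 = 2.4623 m.
The ratio reduces to cos 21.2° / cos 63.56° = 0.9323/0.4453 ≈ 2.0939.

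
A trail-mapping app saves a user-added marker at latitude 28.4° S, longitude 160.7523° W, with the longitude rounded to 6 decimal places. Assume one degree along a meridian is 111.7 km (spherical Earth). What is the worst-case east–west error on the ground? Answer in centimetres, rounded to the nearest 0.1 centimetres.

4.9 centimetres

Rounding to 6 decimal places leaves the longitude within ±5e-07° of the true value.
Parallels shrink by cos φ, so at 28.4° a degree of longitude is 111700 × 0.8796 ≈ 98256.7 m.
Maximum E–W displacement: 5e-07 × 98256.7 = 0.0491284 m.
That is 0.0491284 m = 4.9128 cm.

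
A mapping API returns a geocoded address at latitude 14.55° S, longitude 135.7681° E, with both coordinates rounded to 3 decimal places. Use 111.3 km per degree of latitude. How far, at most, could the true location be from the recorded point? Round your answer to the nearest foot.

254 feet

Rounding to 3 decimal places leaves each coordinate within ±0.0005° of the true value.
North–south component: 0.0005° × 111300 = 55.65 m.
Longitude error → 0.0005 × 111300 × cos 14.55° = 0.0005 × 111300 × 0.9679 ≈ 53.8652 m.
Worst case both components are at the extreme and orthogonal: √(55.65² + 53.8652²) ≈ 77.4492 m.
Converting: 77.4492 m × 3.2808 ft/m ≈ 254.1 ft.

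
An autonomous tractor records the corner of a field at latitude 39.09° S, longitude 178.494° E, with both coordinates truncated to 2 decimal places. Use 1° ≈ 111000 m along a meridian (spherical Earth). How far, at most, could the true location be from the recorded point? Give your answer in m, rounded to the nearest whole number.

1405 m

Truncating at 2 decimal places can drop up to a full unit in the last place, so each coordinate may be off by as much as 0.01°.
N–S: 0.01° × 111000 m/° = 1110 m.
East–west component at 39.09°: 0.01° × 111000 × cos 39.09° ≈ 0.01 × 86153.4 ≈ 861.534 m.
Worst case both components are at the extreme and orthogonal: √(1110² + 861.534²) ≈ 1405.11 m.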